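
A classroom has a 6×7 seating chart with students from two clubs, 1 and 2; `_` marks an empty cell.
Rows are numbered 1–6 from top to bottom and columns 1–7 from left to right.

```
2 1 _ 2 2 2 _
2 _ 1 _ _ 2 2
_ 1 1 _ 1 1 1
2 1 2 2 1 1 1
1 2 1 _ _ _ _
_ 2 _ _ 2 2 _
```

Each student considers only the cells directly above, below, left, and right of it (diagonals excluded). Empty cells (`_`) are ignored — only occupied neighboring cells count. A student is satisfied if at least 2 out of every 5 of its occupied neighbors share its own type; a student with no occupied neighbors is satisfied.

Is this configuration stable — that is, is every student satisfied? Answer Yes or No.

Row 1: (1,1)2 1/2 satisfied · (1,2)1 0/1 not · (1,4)2 1/1 satisfied · (1,5)2 2/2 satisfied · (1,6)2 2/2 satisfied
Row 2: (2,1)2 1/1 satisfied · (2,3)1 1/1 satisfied · (2,6)2 2/3 satisfied · (2,7)2 1/2 satisfied
Row 3: (3,2)1 2/2 satisfied · (3,3)1 2/3 satisfied · (3,5)1 2/2 satisfied · (3,6)1 3/4 satisfied · (3,7)1 2/3 satisfied
Row 4: (4,1)2 0/2 not · (4,2)1 1/4 not · (4,3)2 1/4 not · (4,4)2 1/2 satisfied · (4,5)1 2/3 satisfied · (4,6)1 3/3 satisfied · (4,7)1 2/2 satisfied
Row 5: (5,1)1 0/2 not · (5,2)2 1/4 not · (5,3)1 0/2 not
Row 6: (6,2)2 1/1 satisfied · (6,5)2 1/1 satisfied · (6,6)2 1/1 satisfied
For instance (1,2) has only 0/1 same-type neighbors, below 2/5.

No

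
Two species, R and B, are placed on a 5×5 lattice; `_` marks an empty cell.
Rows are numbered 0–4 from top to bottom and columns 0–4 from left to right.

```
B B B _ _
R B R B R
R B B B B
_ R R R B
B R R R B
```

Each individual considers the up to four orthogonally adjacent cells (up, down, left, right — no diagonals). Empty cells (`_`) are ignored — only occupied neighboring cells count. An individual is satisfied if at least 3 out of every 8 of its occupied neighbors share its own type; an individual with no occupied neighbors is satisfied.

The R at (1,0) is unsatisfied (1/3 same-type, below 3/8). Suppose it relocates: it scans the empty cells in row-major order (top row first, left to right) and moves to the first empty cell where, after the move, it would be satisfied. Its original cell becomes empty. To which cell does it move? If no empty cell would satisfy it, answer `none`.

Vacating (1,0). Empty cells in order:
  (0,3): 0/2 same-type → still unsatisfied.
  (0,4): 1/1 same-type → satisfied — stop here.

(0,4)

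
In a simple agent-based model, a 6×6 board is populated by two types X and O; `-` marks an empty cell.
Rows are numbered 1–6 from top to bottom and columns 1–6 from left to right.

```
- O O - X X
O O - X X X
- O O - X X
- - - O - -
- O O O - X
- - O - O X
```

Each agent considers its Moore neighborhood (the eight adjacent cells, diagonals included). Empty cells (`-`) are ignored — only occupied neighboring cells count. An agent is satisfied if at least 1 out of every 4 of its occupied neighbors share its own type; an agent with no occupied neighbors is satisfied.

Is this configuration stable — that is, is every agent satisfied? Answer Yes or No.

Yes

(1,2)O 3/3 ✓
(1,3)O 2/3 ✓
(1,5)X 4/4 ✓
(1,6)X 3/3 ✓
(2,1)O 3/3 ✓
(2,2)O 5/5 ✓
(2,4)X 3/5 ✓
(2,5)X 6/6 ✓
(2,6)X 5/5 ✓
(3,2)O 3/3 ✓
(3,3)O 3/4 ✓
(3,5)X 4/5 ✓
(3,6)X 3/3 ✓
(4,4)O 3/4 ✓
(5,2)O 2/2 ✓
(5,3)O 4/4 ✓
(5,4)O 4/4 ✓
(5,6)X 1/2 ✓
(6,3)O 3/3 ✓
(6,5)O 1/3 ✓
(6,6)X 1/2 ✓
All meet the threshold, so the configuration is stable.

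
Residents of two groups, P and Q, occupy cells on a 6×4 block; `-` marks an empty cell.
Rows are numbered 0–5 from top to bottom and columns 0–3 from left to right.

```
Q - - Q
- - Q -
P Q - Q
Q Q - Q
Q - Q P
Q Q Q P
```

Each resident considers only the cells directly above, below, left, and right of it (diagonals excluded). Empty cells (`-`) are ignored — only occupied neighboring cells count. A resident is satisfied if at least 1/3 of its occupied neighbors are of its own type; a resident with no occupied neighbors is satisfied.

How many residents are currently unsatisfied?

1

(0,0)Q 0/0 ✓
(0,3)Q 0/0 ✓
(1,2)Q 0/0 ✓
(2,0)P 0/2 ✗
(2,1)Q 1/2 ✓
(2,3)Q 1/1 ✓
(3,0)Q 2/3 ✓
(3,1)Q 2/2 ✓
(3,3)Q 1/2 ✓
(4,0)Q 2/2 ✓
(4,2)Q 1/2 ✓
(4,3)P 1/3 ✓
(5,0)Q 2/2 ✓
(5,1)Q 2/2 ✓
(5,2)Q 2/3 ✓
(5,3)P 1/2 ✓
Unsatisfied: (2,0) — 1 in total.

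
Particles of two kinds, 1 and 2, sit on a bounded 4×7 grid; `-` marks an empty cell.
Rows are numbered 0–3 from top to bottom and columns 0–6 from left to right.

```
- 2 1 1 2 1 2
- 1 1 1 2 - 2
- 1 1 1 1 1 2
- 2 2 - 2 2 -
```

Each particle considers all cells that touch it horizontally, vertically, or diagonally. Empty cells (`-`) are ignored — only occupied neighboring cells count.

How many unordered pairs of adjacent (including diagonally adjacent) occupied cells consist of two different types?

Scan each occupied cell's neighbors to the right and below (and the two forward diagonals) so each pair is counted once.
Row 0: 2(0,1)–1(0,2)≠ 2(0,1)–1(1,1)≠ 2(0,1)–1(1,2)≠ 1(0,2)–1(0,3)= 1(0,2)–1(1,2)= 1(0,2)–1(1,3)= 1(0,2)–1(1,1)= 1(0,3)–2(0,4)≠ 1(0,3)–1(1,3)= 1(0,3)–2(1,4)≠ 1(0,3)–1(1,2)= 2(0,4)–1(0,5)≠ 2(0,4)–2(1,4)= 2(0,4)–1(1,3)≠ 1(0,5)–2(0,6)≠ 1(0,5)–2(1,6)≠ 1(0,5)–2(1,4)≠ 2(0,6)–2(1,6)=  → 10/18 unlike.
Row 1: 1(1,1)–1(1,2)= 1(1,1)–1(2,1)= 1(1,1)–1(2,2)= 1(1,2)–1(1,3)= 1(1,2)–1(2,2)= 1(1,2)–1(2,3)= 1(1,2)–1(2,1)= 1(1,3)–2(1,4)≠ 1(1,3)–1(2,3)= 1(1,3)–1(2,4)= 1(1,3)–1(2,2)= 2(1,4)–1(2,4)≠ 2(1,4)–1(2,5)≠ 2(1,4)–1(2,3)≠ 2(1,6)–2(2,6)= 2(1,6)–1(2,5)≠  → 5/16 unlike.
Row 2: 1(2,1)–1(2,2)= 1(2,1)–2(3,1)≠ 1(2,1)–2(3,2)≠ 1(2,2)–1(2,3)= 1(2,2)–2(3,2)≠ 1(2,2)–2(3,1)≠ 1(2,3)–1(2,4)= 1(2,3)–2(3,4)≠ 1(2,3)–2(3,2)≠ 1(2,4)–1(2,5)= 1(2,4)–2(3,4)≠ 1(2,4)–2(3,5)≠ 1(2,5)–2(2,6)≠ 1(2,5)–2(3,5)≠ 1(2,5)–2(3,4)≠ 2(2,6)–2(3,5)=  → 11/16 unlike.
Row 3: 2(3,1)–2(3,2)= 2(3,4)–2(3,5)=  → 0/2 unlike.
Total adjacent occupied pairs: 52; unlike-type pairs: 26.

26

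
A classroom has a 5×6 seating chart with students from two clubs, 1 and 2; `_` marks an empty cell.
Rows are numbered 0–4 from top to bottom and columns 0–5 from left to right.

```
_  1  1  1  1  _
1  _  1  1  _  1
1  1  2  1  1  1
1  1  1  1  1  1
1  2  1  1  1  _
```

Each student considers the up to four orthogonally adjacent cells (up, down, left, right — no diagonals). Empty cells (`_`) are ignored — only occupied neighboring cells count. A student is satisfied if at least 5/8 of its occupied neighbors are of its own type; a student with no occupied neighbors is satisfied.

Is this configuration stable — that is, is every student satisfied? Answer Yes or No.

Row 0: (0,1)1 1/1 satisfied · (0,2)1 3/3 satisfied · (0,3)1 3/3 satisfied · (0,4)1 1/1 satisfied
Row 1: (1,0)1 1/1 satisfied · (1,2)1 2/3 satisfied · (1,3)1 3/3 satisfied · (1,5)1 1/1 satisfied
Row 2: (2,0)1 3/3 satisfied · (2,1)1 2/3 satisfied · (2,2)2 0/4 not · (2,3)1 3/4 satisfied · (2,4)1 3/3 satisfied · (2,5)1 3/3 satisfied
Row 3: (3,0)1 3/3 satisfied · (3,1)1 3/4 satisfied · (3,2)1 3/4 satisfied · (3,3)1 4/4 satisfied · (3,4)1 4/4 satisfied · (3,5)1 2/2 satisfied
Row 4: (4,0)1 1/2 not · (4,1)2 0/3 not · (4,2)1 2/3 satisfied · (4,3)1 3/3 satisfied · (4,4)1 2/2 satisfied
For instance (2,2) has only 0/4 same-type neighbors, below 5/8.

No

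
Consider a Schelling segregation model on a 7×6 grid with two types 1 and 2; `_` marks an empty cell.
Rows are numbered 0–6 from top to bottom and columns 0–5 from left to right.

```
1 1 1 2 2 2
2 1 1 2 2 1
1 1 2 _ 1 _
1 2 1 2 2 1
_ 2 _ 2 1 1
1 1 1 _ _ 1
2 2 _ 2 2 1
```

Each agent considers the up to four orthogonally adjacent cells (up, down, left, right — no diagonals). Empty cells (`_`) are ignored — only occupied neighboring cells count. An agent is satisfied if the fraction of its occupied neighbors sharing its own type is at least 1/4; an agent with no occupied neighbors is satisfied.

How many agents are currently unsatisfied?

Row 0: (0,0)1 1/2 ✓ · (0,1)1 3/3 ✓ · (0,2)1 2/3 ✓ · (0,3)2 2/3 ✓ · (0,4)2 3/3 ✓ · (0,5)2 1/2 ✓
Row 1: (1,0)2 0/3 ✗ · (1,1)1 3/4 ✓ · (1,2)1 2/4 ✓ · (1,3)2 2/3 ✓ · (1,4)2 2/4 ✓ · (1,5)1 0/2 ✗
Row 2: (2,0)1 2/3 ✓ · (2,1)1 2/4 ✓ · (2,2)2 0/3 ✗ · (2,4)1 0/2 ✗
Row 3: (3,0)1 1/2 ✓ · (3,1)2 1/4 ✓ · (3,2)1 0/3 ✗ · (3,3)2 2/3 ✓ · (3,4)2 1/4 ✓ · (3,5)1 1/2 ✓
Row 4: (4,1)2 1/2 ✓ · (4,3)2 1/2 ✓ · (4,4)1 1/3 ✓ · (4,5)1 3/3 ✓
Row 5: (5,0)1 1/2 ✓ · (5,1)1 2/4 ✓ · (5,2)1 1/1 ✓ · (5,5)1 2/2 ✓
Row 6: (6,0)2 1/2 ✓ · (6,1)2 1/2 ✓ · (6,3)2 1/1 ✓ · (6,4)2 1/2 ✓ · (6,5)1 1/2 ✓
Unsatisfied: (1,0), (1,5), (2,2), (2,4), (3,2) — 5 in total.

5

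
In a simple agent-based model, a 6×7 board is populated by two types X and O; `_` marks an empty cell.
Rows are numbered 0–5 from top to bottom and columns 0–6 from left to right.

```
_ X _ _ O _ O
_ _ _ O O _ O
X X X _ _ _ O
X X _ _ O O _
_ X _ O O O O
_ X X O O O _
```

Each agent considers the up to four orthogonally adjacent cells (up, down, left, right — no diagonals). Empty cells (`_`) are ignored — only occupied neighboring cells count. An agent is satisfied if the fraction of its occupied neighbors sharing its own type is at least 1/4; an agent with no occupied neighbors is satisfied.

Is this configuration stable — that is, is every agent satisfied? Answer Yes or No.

Row 0: (0,1)X 0/0 ok · (0,4)O 1/1 ok · (0,6)O 1/1 ok
Row 1: (1,3)O 1/1 ok · (1,4)O 2/2 ok · (1,6)O 2/2 ok
Row 2: (2,0)X 2/2 ok · (2,1)X 3/3 ok · (2,2)X 1/1 ok · (2,6)O 1/1 ok
Row 3: (3,0)X 2/2 ok · (3,1)X 3/3 ok · (3,4)O 2/2 ok · (3,5)O 2/2 ok
Row 4: (4,1)X 2/2 ok · (4,3)O 2/2 ok · (4,4)O 4/4 ok · (4,5)O 4/4 ok · (4,6)O 1/1 ok
Row 5: (5,1)X 2/2 ok · (5,2)X 1/2 ok · (5,3)O 2/3 ok · (5,4)O 3/3 ok · (5,5)O 2/2 ok
All meet the threshold, so the configuration is stable.

Yes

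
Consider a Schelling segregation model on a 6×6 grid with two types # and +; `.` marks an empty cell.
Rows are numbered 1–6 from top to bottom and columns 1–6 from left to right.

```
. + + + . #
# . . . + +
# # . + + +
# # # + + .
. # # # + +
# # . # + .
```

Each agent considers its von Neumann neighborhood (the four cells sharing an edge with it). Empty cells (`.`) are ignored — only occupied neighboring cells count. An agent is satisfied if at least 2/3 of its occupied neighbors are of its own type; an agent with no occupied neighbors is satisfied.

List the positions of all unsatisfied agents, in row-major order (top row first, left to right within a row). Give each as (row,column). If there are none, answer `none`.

(1,2)+ 1/1 ok
(1,3)+ 2/2 ok
(1,4)+ 1/1 ok
(1,6)# 0/1 unhappy
(2,1)# 1/1 ok
(2,5)+ 2/2 ok
(2,6)+ 2/3 ok
(3,1)# 3/3 ok
(3,2)# 2/2 ok
(3,4)+ 2/2 ok
(3,5)+ 4/4 ok
(3,6)+ 2/2 ok
(4,1)# 2/2 ok
(4,2)# 4/4 ok
(4,3)# 2/3 ok
(4,4)+ 2/4 unhappy
(4,5)+ 3/3 ok
(5,2)# 3/3 ok
(5,3)# 3/3 ok
(5,4)# 2/4 unhappy
(5,5)+ 3/4 ok
(5,6)+ 1/1 ok
(6,1)# 1/1 ok
(6,2)# 2/2 ok
(6,4)# 1/2 unhappy
(6,5)+ 1/2 unhappy

(1,6), (4,4), (5,4), (6,4), (6,5)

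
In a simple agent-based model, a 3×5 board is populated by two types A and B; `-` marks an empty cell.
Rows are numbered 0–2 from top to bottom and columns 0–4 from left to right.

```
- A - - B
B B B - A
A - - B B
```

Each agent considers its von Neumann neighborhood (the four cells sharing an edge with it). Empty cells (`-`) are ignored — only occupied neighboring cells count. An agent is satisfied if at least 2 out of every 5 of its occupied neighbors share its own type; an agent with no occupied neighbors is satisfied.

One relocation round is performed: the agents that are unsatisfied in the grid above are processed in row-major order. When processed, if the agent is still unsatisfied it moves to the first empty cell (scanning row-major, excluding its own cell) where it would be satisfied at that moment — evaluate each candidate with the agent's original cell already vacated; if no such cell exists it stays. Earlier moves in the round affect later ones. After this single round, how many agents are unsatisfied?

Initially unsatisfied (in order): (0,1), (0,4), (1,4), (2,0).
  (0,1) → (2,1).
  (0,4) → (0,0).
  (1,4) → (0,3).
  (2,0): now satisfied by earlier moves; stays.
Resulting grid:
B - - A -
B B B - -
A A - B B
All satisfied now.

0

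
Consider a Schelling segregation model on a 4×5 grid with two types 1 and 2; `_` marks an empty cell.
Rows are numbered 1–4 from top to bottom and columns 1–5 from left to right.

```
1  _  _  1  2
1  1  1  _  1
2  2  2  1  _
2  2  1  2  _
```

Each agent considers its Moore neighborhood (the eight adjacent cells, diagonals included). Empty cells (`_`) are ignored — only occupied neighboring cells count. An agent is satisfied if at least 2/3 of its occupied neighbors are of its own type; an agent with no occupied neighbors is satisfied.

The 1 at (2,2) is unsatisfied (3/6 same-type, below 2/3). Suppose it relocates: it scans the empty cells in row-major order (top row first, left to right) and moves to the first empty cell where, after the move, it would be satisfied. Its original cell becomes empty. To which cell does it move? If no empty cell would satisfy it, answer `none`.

(1,2)

Vacating (2,2). Empty cells in order:
  (1,2): 3/3 same-type → satisfied — stop here.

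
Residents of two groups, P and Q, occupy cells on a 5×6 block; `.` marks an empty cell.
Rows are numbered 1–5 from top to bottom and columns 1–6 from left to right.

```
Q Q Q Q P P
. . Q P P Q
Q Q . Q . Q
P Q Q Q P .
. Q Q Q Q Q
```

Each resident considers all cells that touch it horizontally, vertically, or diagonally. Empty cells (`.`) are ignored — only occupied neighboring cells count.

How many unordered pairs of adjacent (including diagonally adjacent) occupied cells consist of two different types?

21

Scan each occupied cell's neighbors to the right and below (and the two forward diagonals) so each pair is counted once.
From row 1: 6 unlike of 16 pairs (running 6/16).
From row 2: 5 unlike of 9 pairs (running 11/25).
From row 3: 4 unlike of 10 pairs (running 15/35).
From row 4: 6 unlike of 16 pairs (running 21/51).
From row 5: 0 unlike of 4 pairs (running 21/55).
Total adjacent occupied pairs: 55; unlike-type pairs: 21.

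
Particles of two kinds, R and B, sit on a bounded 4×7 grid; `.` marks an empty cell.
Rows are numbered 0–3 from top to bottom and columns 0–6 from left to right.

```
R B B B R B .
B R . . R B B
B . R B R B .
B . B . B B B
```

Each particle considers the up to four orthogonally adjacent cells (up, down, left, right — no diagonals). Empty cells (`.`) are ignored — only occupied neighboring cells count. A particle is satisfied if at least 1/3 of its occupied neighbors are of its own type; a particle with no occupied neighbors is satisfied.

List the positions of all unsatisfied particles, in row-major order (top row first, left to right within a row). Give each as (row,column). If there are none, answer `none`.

(0,0)R 0/2 ✗
(0,1)B 1/3 ✓
(0,2)B 2/2 ✓
(0,3)B 1/2 ✓
(0,4)R 1/3 ✓
(0,5)B 1/2 ✓
(1,0)B 1/3 ✓
(1,1)R 0/2 ✗
(1,4)R 2/3 ✓
(1,5)B 3/4 ✓
(1,6)B 1/1 ✓
(2,0)B 2/2 ✓
(2,2)R 0/2 ✗
(2,3)B 0/2 ✗
(2,4)R 1/4 ✗
(2,5)B 2/3 ✓
(3,0)B 1/1 ✓
(3,2)B 0/1 ✗
(3,4)B 1/2 ✓
(3,5)B 3/3 ✓
(3,6)B 1/1 ✓

(0,0), (1,1), (2,2), (2,3), (2,4), (3,2)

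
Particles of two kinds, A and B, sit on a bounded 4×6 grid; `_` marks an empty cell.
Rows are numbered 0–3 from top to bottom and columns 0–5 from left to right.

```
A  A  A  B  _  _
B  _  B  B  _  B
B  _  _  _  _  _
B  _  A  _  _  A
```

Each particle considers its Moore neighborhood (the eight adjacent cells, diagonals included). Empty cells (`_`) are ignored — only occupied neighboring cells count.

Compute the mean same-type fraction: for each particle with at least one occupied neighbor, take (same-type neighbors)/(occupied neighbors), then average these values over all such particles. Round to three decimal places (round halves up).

Row 0: (0,0)A 1/2 · (0,1)A 2/4 · (0,2)A 1/4 · (0,3)B 2/3
Row 1: (1,0)B 1/3 · (1,2)B 2/4 · (1,3)B 2/3 · (1,5)B — no occupied neighbors
Row 2: (2,0)B 2/2
Row 3: (3,0)B 1/1 · (3,2)A — no occupied neighbors · (3,5)A — no occupied neighbors
Sum over 9 particles: 1/2 + 2/4 + 1/4 + 2/3 + 1/3 + 2/4 + 2/3 + 2/2 + 1/1 = 65/12; mean = 65/12 ÷ 9 = 65/108 = 0.601851… → 0.602.

0.602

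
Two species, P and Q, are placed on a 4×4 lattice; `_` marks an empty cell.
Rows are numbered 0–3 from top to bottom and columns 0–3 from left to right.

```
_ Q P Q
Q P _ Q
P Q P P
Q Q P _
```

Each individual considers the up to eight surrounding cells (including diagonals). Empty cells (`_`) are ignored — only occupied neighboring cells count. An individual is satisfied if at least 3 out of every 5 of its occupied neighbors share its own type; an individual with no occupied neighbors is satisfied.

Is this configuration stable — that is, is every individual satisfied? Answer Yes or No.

Row 0: (0,1)Q 1/3 not · (0,2)P 1/4 not · (0,3)Q 1/2 not
Row 1: (1,0)Q 2/4 not · (1,1)P 3/6 not · (1,3)Q 1/4 not
Row 2: (2,0)P 1/5 not · (2,1)Q 3/7 not · (2,2)P 3/6 not · (2,3)P 2/3 satisfied
Row 3: (3,0)Q 2/3 satisfied · (3,1)Q 2/5 not · (3,2)P 2/4 not
For instance (0,1) has only 1/3 same-type neighbors, below 3/5.

No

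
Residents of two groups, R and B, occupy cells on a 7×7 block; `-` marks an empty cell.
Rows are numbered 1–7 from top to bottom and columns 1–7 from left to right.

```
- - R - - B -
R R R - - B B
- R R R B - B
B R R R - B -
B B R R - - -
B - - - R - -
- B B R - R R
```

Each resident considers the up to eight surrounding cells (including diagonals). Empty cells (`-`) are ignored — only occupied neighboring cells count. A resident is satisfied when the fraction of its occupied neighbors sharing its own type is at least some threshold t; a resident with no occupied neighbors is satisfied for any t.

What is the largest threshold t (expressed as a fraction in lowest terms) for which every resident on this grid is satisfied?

Row 1: (1,3)R 2/2 · (1,6)B 2/2
Row 2: (2,1)R 2/2 · (2,2)R 5/5 · (2,3)R 5/5 · (2,6)B 4/4 · (2,7)B 3/3
Row 3: (3,2)R 6/7 · (3,3)R 7/7 · (3,4)R 4/5 · (3,5)B 2/4 · (3,7)B 3/3
Row 4: (4,1)B 2/4 · (4,2)R 4/7 · (4,3)R 7/8 · (4,4)R 5/6 · (4,6)B 2/2
Row 5: (5,1)B 3/4 · (5,2)B 3/6 · (5,3)R 4/5 · (5,4)R 4/4
Row 6: (6,1)B 3/3 · (6,5)R 3/3
Row 7: (7,2)B 2/2 · (7,3)B 1/2 · (7,4)R 1/2 · (7,6)R 2/2 · (7,7)R 1/1
The smallest same-type fraction is 2/4 at (3,5), which reduces to 1/2. Any threshold above that leaves this resident unsatisfied.

1/2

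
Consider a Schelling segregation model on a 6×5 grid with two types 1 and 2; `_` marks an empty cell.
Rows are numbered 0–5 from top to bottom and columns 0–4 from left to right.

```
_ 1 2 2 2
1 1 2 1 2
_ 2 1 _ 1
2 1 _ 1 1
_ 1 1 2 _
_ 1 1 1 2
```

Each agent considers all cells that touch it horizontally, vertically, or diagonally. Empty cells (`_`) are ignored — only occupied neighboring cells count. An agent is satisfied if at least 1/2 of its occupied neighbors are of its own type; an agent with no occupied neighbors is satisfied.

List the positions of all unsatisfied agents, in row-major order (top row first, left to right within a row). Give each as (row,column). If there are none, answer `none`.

(0,1)1 2/4 ok
(0,2)2 2/5 unhappy
(0,3)2 4/5 ok
(0,4)2 2/3 ok
(1,0)1 2/3 ok
(1,1)1 3/6 ok
(1,2)2 3/7 unhappy
(1,3)1 2/7 unhappy
(1,4)2 2/4 ok
(2,1)2 2/6 unhappy
(2,2)1 4/6 ok
(2,4)1 3/4 ok
(3,0)2 1/3 unhappy
(3,1)1 3/5 ok
(3,3)1 4/5 ok
(3,4)1 2/3 ok
(4,1)1 4/5 ok
(4,2)1 6/7 ok
(4,3)2 1/6 unhappy
(5,1)1 3/3 ok
(5,2)1 4/5 ok
(5,3)1 2/4 ok
(5,4)2 1/2 ok

(0,2), (1,2), (1,3), (2,1), (3,0), (4,3)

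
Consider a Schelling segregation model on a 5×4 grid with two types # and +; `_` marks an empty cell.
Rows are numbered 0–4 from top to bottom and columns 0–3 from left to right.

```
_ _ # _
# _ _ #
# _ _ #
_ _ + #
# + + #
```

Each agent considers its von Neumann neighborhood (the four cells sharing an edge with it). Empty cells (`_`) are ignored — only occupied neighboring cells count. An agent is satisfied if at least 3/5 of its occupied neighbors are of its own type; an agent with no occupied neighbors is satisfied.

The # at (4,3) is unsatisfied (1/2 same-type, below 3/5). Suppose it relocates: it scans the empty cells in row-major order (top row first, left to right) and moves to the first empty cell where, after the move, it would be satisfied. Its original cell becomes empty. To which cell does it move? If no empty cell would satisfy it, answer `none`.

(0,0)

Vacating (4,3). Empty cells in order:
  (0,0): 1/1 same-type → satisfied — stop here.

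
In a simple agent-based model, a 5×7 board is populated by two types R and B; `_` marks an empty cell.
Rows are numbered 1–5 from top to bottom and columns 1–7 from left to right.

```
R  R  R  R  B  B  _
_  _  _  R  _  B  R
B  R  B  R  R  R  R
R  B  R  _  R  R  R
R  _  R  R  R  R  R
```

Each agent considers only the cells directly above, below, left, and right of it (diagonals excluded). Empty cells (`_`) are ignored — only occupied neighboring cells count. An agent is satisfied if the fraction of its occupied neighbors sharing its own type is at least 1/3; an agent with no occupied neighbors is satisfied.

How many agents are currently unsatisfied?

4

(1,1)R 1/1 ✓
(1,2)R 2/2 ✓
(1,3)R 2/2 ✓
(1,4)R 2/3 ✓
(1,5)B 1/2 ✓
(1,6)B 2/2 ✓
(2,4)R 2/2 ✓
(2,6)B 1/3 ✓
(2,7)R 1/2 ✓
(3,1)B 0/2 ✗
(3,2)R 0/3 ✗
(3,3)B 0/3 ✗
(3,4)R 2/3 ✓
(3,5)R 3/3 ✓
(3,6)R 3/4 ✓
(3,7)R 3/3 ✓
(4,1)R 1/3 ✓
(4,2)B 0/3 ✗
(4,3)R 1/3 ✓
(4,5)R 3/3 ✓
(4,6)R 4/4 ✓
(4,7)R 3/3 ✓
(5,1)R 1/1 ✓
(5,3)R 2/2 ✓
(5,4)R 2/2 ✓
(5,5)R 3/3 ✓
(5,6)R 3/3 ✓
(5,7)R 2/2 ✓
Unsatisfied: (3,1), (3,2), (3,3), (4,2) — 4 in total.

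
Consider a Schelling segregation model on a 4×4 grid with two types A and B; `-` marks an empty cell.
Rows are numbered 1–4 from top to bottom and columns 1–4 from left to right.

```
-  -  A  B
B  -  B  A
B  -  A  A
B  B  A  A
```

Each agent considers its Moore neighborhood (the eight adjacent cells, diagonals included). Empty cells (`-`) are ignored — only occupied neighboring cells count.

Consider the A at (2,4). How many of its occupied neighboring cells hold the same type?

3

Occupied neighbors of (2,4): (1,3)=A, (1,4)=B, (2,3)=B, (3,3)=A, (3,4)=A.
Same type (A): 3 of 5.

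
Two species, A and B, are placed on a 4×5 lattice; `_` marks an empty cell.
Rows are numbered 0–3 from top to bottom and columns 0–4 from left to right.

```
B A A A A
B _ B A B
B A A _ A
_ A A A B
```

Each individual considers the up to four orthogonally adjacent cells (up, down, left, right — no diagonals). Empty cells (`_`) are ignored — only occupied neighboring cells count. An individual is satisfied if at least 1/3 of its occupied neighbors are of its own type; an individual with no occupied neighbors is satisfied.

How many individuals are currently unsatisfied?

4

(0,0)B 1/2 ok
(0,1)A 1/2 ok
(0,2)A 2/3 ok
(0,3)A 3/3 ok
(0,4)A 1/2 ok
(1,0)B 2/2 ok
(1,2)B 0/3 unhappy
(1,3)A 1/3 ok
(1,4)B 0/3 unhappy
(2,0)B 1/2 ok
(2,1)A 2/3 ok
(2,2)A 2/3 ok
(2,4)A 0/2 unhappy
(3,1)A 2/2 ok
(3,2)A 3/3 ok
(3,3)A 1/2 ok
(3,4)B 0/2 unhappy
Unsatisfied: (1,2), (1,4), (2,4), (3,4) — 4 in total.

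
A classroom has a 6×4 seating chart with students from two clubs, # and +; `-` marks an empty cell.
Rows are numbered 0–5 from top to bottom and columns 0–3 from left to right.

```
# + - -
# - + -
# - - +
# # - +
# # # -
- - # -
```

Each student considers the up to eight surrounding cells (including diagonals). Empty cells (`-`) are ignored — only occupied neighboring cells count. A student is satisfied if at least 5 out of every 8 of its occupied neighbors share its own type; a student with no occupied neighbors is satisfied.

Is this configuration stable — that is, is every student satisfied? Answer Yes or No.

(0,0)# 1/2 ✗
(0,1)+ 1/3 ✗
(1,0)# 2/3 ✓
(1,2)+ 2/2 ✓
(2,0)# 3/3 ✓
(2,3)+ 2/2 ✓
(3,0)# 4/4 ✓
(3,1)# 5/5 ✓
(3,3)+ 1/2 ✗
(4,0)# 3/3 ✓
(4,1)# 5/5 ✓
(4,2)# 3/4 ✓
(5,2)# 2/2 ✓
For instance (0,0) has only 1/2 same-type neighbors, below 5/8.

No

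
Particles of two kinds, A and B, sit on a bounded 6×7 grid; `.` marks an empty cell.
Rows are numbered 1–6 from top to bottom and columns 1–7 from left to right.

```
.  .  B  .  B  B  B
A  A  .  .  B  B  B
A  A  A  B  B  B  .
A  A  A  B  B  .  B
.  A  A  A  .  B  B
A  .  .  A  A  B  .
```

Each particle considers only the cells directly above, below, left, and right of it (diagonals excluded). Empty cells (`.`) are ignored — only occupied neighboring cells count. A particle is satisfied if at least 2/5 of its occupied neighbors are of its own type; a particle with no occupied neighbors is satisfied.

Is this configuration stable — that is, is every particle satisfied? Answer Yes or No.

(1,3)B 0/0 satisfied
(1,5)B 2/2 satisfied
(1,6)B 3/3 satisfied
(1,7)B 2/2 satisfied
(2,1)A 2/2 satisfied
(2,2)A 2/2 satisfied
(2,5)B 3/3 satisfied
(2,6)B 4/4 satisfied
(2,7)B 2/2 satisfied
(3,1)A 3/3 satisfied
(3,2)A 4/4 satisfied
(3,3)A 2/3 satisfied
(3,4)B 2/3 satisfied
(3,5)B 4/4 satisfied
(3,6)B 2/2 satisfied
(4,1)A 2/2 satisfied
(4,2)A 4/4 satisfied
(4,3)A 3/4 satisfied
(4,4)B 2/4 satisfied
(4,5)B 2/2 satisfied
(4,7)B 1/1 satisfied
(5,2)A 2/2 satisfied
(5,3)A 3/3 satisfied
(5,4)A 2/3 satisfied
(5,6)B 2/2 satisfied
(5,7)B 2/2 satisfied
(6,1)A 0/0 satisfied
(6,4)A 2/2 satisfied
(6,5)A 1/2 satisfied
(6,6)B 1/2 satisfied
All meet the threshold, so the configuration is stable.

Yes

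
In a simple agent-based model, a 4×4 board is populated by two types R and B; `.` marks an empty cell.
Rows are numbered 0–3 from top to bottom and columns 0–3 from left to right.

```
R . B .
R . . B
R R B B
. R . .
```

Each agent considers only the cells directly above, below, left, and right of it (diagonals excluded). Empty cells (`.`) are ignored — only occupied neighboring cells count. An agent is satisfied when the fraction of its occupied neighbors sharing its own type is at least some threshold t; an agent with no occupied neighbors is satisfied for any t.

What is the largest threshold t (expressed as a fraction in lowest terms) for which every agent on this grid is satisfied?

1/2

Row 0: (0,0)R 1/1 · (0,2)B — no occupied neighbors
Row 1: (1,0)R 2/2 · (1,3)B 1/1
Row 2: (2,0)R 2/2 · (2,1)R 2/3 · (2,2)B 1/2 · (2,3)B 2/2
Row 3: (3,1)R 1/1
The smallest same-type fraction is 1/2 at (2,2), which reduces to 1/2. Any threshold above that leaves this agent unsatisfied.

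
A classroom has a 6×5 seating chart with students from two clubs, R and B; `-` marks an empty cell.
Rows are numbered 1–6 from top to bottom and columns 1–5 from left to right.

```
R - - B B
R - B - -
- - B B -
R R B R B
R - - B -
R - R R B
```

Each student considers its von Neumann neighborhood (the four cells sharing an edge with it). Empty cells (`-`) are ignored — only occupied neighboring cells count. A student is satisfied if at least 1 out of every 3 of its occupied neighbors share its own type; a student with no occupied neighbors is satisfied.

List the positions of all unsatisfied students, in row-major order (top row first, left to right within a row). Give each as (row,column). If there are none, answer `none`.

(4,4), (4,5), (5,4), (6,5)

Row 1: (1,1)R 1/1 satisfied · (1,4)B 1/1 satisfied · (1,5)B 1/1 satisfied
Row 2: (2,1)R 1/1 satisfied · (2,3)B 1/1 satisfied
Row 3: (3,3)B 3/3 satisfied · (3,4)B 1/2 satisfied
Row 4: (4,1)R 2/2 satisfied · (4,2)R 1/2 satisfied · (4,3)B 1/3 satisfied · (4,4)R 0/4 not · (4,5)B 0/1 not
Row 5: (5,1)R 2/2 satisfied · (5,4)B 0/2 not
Row 6: (6,1)R 1/1 satisfied · (6,3)R 1/1 satisfied · (6,4)R 1/3 satisfied · (6,5)B 0/1 not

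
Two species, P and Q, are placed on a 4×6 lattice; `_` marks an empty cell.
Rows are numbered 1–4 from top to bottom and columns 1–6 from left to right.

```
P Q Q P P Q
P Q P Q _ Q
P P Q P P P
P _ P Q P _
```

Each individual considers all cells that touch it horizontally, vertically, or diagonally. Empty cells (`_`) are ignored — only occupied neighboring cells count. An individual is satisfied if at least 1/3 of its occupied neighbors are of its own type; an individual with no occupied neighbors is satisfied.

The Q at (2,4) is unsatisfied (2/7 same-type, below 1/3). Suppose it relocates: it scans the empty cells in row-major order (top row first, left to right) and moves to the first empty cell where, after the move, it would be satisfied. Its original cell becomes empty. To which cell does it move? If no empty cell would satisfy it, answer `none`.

Vacating (2,4). Empty cells in order:
  (2,5): 2/7 same-type → still unsatisfied.
  (4,2): 1/5 same-type → still unsatisfied.
  (4,6): 0/3 same-type → still unsatisfied.

none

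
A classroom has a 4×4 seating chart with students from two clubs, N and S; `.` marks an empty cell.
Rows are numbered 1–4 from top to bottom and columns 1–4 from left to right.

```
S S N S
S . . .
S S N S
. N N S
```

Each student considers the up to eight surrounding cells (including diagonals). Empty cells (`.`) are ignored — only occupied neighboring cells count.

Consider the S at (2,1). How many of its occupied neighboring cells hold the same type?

Occupied neighbors of (2,1): (1,1)=S, (1,2)=S, (3,1)=S, (3,2)=S.
Same type (S): 4 of 4.

4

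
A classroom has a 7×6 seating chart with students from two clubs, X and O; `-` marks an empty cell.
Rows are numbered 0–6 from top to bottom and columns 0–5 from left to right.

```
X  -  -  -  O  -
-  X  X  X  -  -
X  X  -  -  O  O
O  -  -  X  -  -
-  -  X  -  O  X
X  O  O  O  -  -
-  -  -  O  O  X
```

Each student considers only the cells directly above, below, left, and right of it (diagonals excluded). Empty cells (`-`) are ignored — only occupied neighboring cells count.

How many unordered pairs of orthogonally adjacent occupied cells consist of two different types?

Scan each occupied cell's neighbors to the right and below so each pair is counted once.
Row 1: X(1,1)–X(1,2)= X(1,1)–X(2,1)= X(1,2)–X(1,3)=  → 0/3 unlike.
Row 2: X(2,0)–X(2,1)= X(2,0)–O(3,0)≠ O(2,4)–O(2,5)=  → 1/3 unlike.
Row 4: X(4,2)–O(5,2)≠ O(4,4)–X(4,5)≠  → 2/2 unlike.
Row 5: X(5,0)–O(5,1)≠ O(5,1)–O(5,2)= O(5,2)–O(5,3)= O(5,3)–O(6,3)=  → 1/4 unlike.
Row 6: O(6,3)–O(6,4)= O(6,4)–X(6,5)≠  → 1/2 unlike.
Total adjacent occupied pairs: 14; unlike-type pairs: 5.

5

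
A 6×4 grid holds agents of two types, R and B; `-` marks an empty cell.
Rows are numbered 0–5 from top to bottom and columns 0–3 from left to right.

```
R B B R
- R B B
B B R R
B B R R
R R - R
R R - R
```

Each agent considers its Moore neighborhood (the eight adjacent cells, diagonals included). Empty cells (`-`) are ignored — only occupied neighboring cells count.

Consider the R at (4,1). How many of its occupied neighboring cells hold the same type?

4

Occupied neighbors of (4,1): (3,0)=B, (3,1)=B, (3,2)=R, (4,0)=R, (5,0)=R, (5,1)=R.
Same type (R): 4 of 6.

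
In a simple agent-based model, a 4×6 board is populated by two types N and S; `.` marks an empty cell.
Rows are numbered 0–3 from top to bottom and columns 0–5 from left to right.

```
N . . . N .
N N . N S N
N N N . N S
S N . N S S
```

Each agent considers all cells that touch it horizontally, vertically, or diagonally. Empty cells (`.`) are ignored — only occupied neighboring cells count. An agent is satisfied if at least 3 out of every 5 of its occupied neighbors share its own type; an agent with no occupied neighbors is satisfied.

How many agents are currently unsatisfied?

5

(0,0)N 2/2 satisfied
(0,4)N 2/3 satisfied
(1,0)N 4/4 satisfied
(1,1)N 5/5 satisfied
(1,3)N 3/4 satisfied
(1,4)S 1/5 not
(1,5)N 2/4 not
(2,0)N 4/5 satisfied
(2,1)N 5/6 satisfied
(2,2)N 5/5 satisfied
(2,4)N 3/7 not
(2,5)S 3/5 satisfied
(3,0)S 0/3 not
(3,1)N 3/4 satisfied
(3,3)N 2/3 satisfied
(3,4)S 2/4 not
(3,5)S 2/3 satisfied
Unsatisfied: (1,4), (1,5), (2,4), (3,0), (3,4) — 5 in total.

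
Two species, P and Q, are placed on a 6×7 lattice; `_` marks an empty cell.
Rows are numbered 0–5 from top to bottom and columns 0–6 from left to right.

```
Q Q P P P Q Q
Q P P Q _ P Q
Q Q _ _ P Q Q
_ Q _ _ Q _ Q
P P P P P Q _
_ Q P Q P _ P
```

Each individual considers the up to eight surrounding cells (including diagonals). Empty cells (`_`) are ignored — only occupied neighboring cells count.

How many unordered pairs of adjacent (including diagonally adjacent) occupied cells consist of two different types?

38

Scan each occupied cell's neighbors to the right and below (and the two forward diagonals) so each pair is counted once.
From row 0: 10 unlike of 22 pairs (running 10/22).
From row 1: 9 unlike of 15 pairs (running 19/37).
From row 2: 2 unlike of 9 pairs (running 21/46).
From row 3: 5 unlike of 7 pairs (running 26/53).
From row 4: 9 unlike of 18 pairs (running 35/71).
From row 5: 3 unlike of 3 pairs (running 38/74).
Total adjacent occupied pairs: 74; unlike-type pairs: 38.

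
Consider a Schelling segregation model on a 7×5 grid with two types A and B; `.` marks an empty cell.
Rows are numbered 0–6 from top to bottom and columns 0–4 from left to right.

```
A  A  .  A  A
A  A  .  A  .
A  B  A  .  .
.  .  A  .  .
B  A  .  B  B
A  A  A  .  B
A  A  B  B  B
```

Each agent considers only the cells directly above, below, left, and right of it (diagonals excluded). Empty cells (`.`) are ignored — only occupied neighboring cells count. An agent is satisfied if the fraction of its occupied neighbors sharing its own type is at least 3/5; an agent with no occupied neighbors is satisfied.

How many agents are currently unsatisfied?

7

(0,0)A 2/2 ✓
(0,1)A 2/2 ✓
(0,3)A 2/2 ✓
(0,4)A 1/1 ✓
(1,0)A 3/3 ✓
(1,1)A 2/3 ✓
(1,3)A 1/1 ✓
(2,0)A 1/2 ✗
(2,1)B 0/3 ✗
(2,2)A 1/2 ✗
(3,2)A 1/1 ✓
(4,0)B 0/2 ✗
(4,1)A 1/2 ✗
(4,3)B 1/1 ✓
(4,4)B 2/2 ✓
(5,0)A 2/3 ✓
(5,1)A 4/4 ✓
(5,2)A 1/2 ✗
(5,4)B 2/2 ✓
(6,0)A 2/2 ✓
(6,1)A 2/3 ✓
(6,2)B 1/3 ✗
(6,3)B 2/2 ✓
(6,4)B 2/2 ✓
Unsatisfied: (2,0), (2,1), (2,2), (4,0), (4,1), (5,2), (6,2) — 7 in total.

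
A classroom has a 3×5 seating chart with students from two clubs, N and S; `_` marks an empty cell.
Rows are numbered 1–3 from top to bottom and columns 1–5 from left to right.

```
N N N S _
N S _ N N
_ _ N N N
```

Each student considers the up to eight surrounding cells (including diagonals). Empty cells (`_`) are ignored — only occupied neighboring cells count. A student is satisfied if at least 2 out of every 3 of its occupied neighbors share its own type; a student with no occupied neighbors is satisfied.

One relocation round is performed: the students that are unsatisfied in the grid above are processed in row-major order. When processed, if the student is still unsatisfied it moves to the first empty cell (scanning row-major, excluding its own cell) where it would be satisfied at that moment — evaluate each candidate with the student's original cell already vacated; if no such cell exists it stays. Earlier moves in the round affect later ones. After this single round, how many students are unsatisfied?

Initially unsatisfied (in order): (1,3), (1,4), (2,2).
  (1,3) → (1,5).
  (1,4): no empty cell satisfies it; stays.
  (2,2): no empty cell satisfies it; stays.
Resulting grid:
N N _ S N
N S _ N N
_ _ N N N
Unsatisfied now: (1,4), (2,2).

2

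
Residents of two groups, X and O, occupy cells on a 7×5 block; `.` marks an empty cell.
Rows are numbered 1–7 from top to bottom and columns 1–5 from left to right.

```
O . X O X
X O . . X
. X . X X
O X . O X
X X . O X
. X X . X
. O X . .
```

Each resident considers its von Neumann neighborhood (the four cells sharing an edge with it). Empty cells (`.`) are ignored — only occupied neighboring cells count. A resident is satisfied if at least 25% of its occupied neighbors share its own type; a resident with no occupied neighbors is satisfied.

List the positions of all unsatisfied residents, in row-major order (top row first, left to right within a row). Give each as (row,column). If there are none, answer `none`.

(1,1), (1,3), (1,4), (2,1), (2,2), (4,1), (7,2)

Row 1: (1,1)O 0/1 unhappy · (1,3)X 0/1 unhappy · (1,4)O 0/2 unhappy · (1,5)X 1/2 ok
Row 2: (2,1)X 0/2 unhappy · (2,2)O 0/2 unhappy · (2,5)X 2/2 ok
Row 3: (3,2)X 1/2 ok · (3,4)X 1/2 ok · (3,5)X 3/3 ok
Row 4: (4,1)O 0/2 unhappy · (4,2)X 2/3 ok · (4,4)O 1/3 ok · (4,5)X 2/3 ok
Row 5: (5,1)X 1/2 ok · (5,2)X 3/3 ok · (5,4)O 1/2 ok · (5,5)X 2/3 ok
Row 6: (6,2)X 2/3 ok · (6,3)X 2/2 ok · (6,5)X 1/1 ok
Row 7: (7,2)O 0/2 unhappy · (7,3)X 1/2 ok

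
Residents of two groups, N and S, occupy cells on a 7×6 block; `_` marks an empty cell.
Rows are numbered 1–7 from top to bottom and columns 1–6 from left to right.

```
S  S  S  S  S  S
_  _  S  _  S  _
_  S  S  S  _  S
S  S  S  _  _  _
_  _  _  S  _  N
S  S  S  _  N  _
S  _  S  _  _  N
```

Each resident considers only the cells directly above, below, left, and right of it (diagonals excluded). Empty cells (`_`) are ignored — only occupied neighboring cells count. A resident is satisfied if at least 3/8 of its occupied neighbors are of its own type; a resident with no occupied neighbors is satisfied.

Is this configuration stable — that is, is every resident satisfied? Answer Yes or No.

Yes

(1,1)S 1/1 ok
(1,2)S 2/2 ok
(1,3)S 3/3 ok
(1,4)S 2/2 ok
(1,5)S 3/3 ok
(1,6)S 1/1 ok
(2,3)S 2/2 ok
(2,5)S 1/1 ok
(3,2)S 2/2 ok
(3,3)S 4/4 ok
(3,4)S 1/1 ok
(3,6)S 0/0 ok
(4,1)S 1/1 ok
(4,2)S 3/3 ok
(4,3)S 2/2 ok
(5,4)S 0/0 ok
(5,6)N 0/0 ok
(6,1)S 2/2 ok
(6,2)S 2/2 ok
(6,3)S 2/2 ok
(6,5)N 0/0 ok
(7,1)S 1/1 ok
(7,3)S 1/1 ok
(7,6)N 0/0 ok
All meet the threshold, so the configuration is stable.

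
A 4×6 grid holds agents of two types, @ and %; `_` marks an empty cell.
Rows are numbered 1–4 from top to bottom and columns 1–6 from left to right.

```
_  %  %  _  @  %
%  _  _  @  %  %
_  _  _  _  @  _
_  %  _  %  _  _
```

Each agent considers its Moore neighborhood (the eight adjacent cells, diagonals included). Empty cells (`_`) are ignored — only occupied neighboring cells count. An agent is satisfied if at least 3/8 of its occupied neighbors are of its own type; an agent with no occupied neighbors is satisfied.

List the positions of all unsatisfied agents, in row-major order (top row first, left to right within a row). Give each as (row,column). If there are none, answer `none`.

Row 1: (1,2)% 2/2 satisfied · (1,3)% 1/2 satisfied · (1,5)@ 1/4 not · (1,6)% 2/3 satisfied
Row 2: (2,1)% 1/1 satisfied · (2,4)@ 2/4 satisfied · (2,5)% 2/5 satisfied · (2,6)% 2/4 satisfied
Row 3: (3,5)@ 1/4 not
Row 4: (4,2)% 0/0 satisfied · (4,4)% 0/1 not

(1,5), (3,5), (4,4)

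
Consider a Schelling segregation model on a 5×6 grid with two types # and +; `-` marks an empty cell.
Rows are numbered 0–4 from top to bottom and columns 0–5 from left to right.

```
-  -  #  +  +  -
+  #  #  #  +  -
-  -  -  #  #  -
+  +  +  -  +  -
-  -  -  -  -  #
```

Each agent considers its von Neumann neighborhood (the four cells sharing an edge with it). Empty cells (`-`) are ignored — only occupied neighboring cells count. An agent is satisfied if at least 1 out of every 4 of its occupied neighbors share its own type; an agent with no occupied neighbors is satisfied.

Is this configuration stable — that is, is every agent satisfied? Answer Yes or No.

No

Row 0: (0,2)# 1/2 ✓ · (0,3)+ 1/3 ✓ · (0,4)+ 2/2 ✓
Row 1: (1,0)+ 0/1 ✗ · (1,1)# 1/2 ✓ · (1,2)# 3/3 ✓ · (1,3)# 2/4 ✓ · (1,4)+ 1/3 ✓
Row 2: (2,3)# 2/2 ✓ · (2,4)# 1/3 ✓
Row 3: (3,0)+ 1/1 ✓ · (3,1)+ 2/2 ✓ · (3,2)+ 1/1 ✓ · (3,4)+ 0/1 ✗
Row 4: (4,5)# 0/0 ✓
For instance (1,0) has only 0/1 same-type neighbors, below 1/4.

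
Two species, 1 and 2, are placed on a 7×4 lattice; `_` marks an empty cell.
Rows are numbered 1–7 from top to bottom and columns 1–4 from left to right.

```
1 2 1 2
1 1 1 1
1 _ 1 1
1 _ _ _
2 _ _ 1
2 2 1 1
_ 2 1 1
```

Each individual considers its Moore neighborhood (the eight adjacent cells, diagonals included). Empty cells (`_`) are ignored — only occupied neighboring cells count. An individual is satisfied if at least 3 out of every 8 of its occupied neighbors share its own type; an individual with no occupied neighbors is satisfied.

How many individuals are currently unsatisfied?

2

(1,1)1 2/3 ok
(1,2)2 0/5 unhappy
(1,3)1 3/5 ok
(1,4)2 0/3 unhappy
(2,1)1 3/4 ok
(2,2)1 6/7 ok
(2,3)1 5/7 ok
(2,4)1 4/5 ok
(3,1)1 3/3 ok
(3,3)1 4/4 ok
(3,4)1 3/3 ok
(4,1)1 1/2 ok
(5,1)2 2/3 ok
(5,4)1 2/2 ok
(6,1)2 3/3 ok
(6,2)2 3/5 ok
(6,3)1 4/6 ok
(6,4)1 4/4 ok
(7,2)2 2/4 ok
(7,3)1 3/5 ok
(7,4)1 3/3 ok
Unsatisfied: (1,2), (1,4) — 2 in total.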